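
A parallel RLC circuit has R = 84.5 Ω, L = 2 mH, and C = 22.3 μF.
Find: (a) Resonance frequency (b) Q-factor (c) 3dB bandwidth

Step 1 — Resonance: ω₀ = 1/√(LC) = 1/√(0.002·2.23e-05) = 4735 rad/s.
Step 2 — f₀ = ω₀/(2π) = 753.6 Hz.
Step 3 — Parallel Q: Q = R/(ω₀L) = 84.5/(4735·0.002) = 8.923.
Step 4 — Bandwidth: Δω = ω₀/Q = 530.7 rad/s; BW = Δω/(2π) = 84.46 Hz.

(a) f₀ = 753.6 Hz  (b) Q = 8.923  (c) BW = 84.46 Hz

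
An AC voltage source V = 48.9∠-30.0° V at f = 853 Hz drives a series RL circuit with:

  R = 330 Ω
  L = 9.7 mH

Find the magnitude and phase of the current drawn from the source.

Step 1 — Angular frequency: ω = 2π·f = 2π·853 = 5360 rad/s.
Step 2 — Component impedances:
  R: Z = R = 330 Ω
  L: Z = jωL = j·5360·0.0097 = 0 + j51.99 Ω
Step 3 — Series combination: Z_total = R + L = 330 + j51.99 Ω = 334.1∠9.0° Ω.
Step 4 — Source phasor: V = 48.9∠-30.0° V = 42.35 - j24.45 V.
Step 5 — Ohm's law: I = V / Z_total = (42.35 - j24.45) / (330 + j51.99) = 0.1138 - j0.09202 A.
Step 6 — Convert to polar: |I| = 0.1464 A, ∠I = -39.0°.

I = 0.1464∠-39.0° A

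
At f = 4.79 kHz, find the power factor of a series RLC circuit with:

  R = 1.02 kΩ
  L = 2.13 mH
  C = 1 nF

Step 1 — Angular frequency: ω = 2π·f = 2π·4790 = 3.01e+04 rad/s.
Step 2 — Component impedances:
  R: Z = R = 1020 Ω
  L: Z = jωL = j·3.01e+04·0.00213 = 0 + j64.11 Ω
  C: Z = 1/(jωC) = -j/(ω·C) = 0 - j3.323e+04 Ω
Step 3 — Series combination: Z_total = R + L + C = 1020 - j3.316e+04 Ω = 3.318e+04∠-88.2° Ω.
Step 4 — Power factor: PF = cos(φ) = Re(Z)/|Z| = 1020/3.318e+04 = 0.03074.
Step 5 — Type: Im(Z) = -3.316e+04 ⇒ leading (phase φ = -88.2°).

PF = 0.03074 (leading, φ = -88.2°)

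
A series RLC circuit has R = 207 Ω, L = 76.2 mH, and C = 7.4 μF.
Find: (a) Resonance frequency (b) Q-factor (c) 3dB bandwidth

Step 1 — Resonance: ω₀ = 1/√(LC) = 1/√(0.0762·7.4e-06) = 1332 rad/s.
Step 2 — f₀ = ω₀/(2π) = 211.9 Hz.
Step 3 — Series Q: Q = ω₀L/R = 1332·0.0762/207 = 0.4902.
Step 4 — Bandwidth: Δω = ω₀/Q = 2717 rad/s; BW = Δω/(2π) = 432.4 Hz.

(a) f₀ = 211.9 Hz  (b) Q = 0.4902  (c) BW = 432.4 Hz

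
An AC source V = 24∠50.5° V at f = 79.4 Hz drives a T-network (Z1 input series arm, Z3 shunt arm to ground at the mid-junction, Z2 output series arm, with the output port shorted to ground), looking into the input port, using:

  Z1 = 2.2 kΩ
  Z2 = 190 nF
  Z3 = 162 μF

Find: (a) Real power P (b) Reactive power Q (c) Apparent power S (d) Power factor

Step 1 — Angular frequency: ω = 2π·f = 2π·79.4 = 498.9 rad/s.
Step 2 — Component impedances:
  Z1: Z = R = 2200 Ω
  Z2: Z = 1/(jωC) = -j/(ω·C) = 0 - j1.055e+04 Ω
  Z3: Z = 1/(jωC) = -j/(ω·C) = 0 - j12.37 Ω
Step 3 — With the output port shorted to ground, the output series arm Z2 runs from the junction to ground; the shunt arm Z3 also runs from the junction to ground. They appear in parallel: Z3 || Z2 = 0 - j12.36 Ω.
Step 4 — Series with input arm Z1: Z_in = Z1 + (Z3 || Z2) = 2200 - j12.36 Ω = 2200∠-0.3° Ω.
Step 5 — Source phasor: V = 24∠50.5° V = 15.27 + j18.52 V.
Step 6 — Current: I = V / Z = 0.006892 + j0.008456 A = 0.01091∠50.8° A.
Step 7 — Complex power: S = V·I* = 0.2618 - j0.001471 VA.
Step 8 — Real power: P = Re(S) = 0.2618 W.
Step 9 — Reactive power: Q = Im(S) = -0.001471 VAR.
Step 10 — Apparent power: |S| = 0.2618 VA.
Step 11 — Power factor: PF = P/|S| = 1 (leading).

(a) P = 0.2618 W  (b) Q = -0.001471 VAR  (c) S = 0.2618 VA  (d) PF = 1 (leading)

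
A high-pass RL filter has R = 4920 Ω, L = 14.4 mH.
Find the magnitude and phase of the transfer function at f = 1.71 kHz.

Step 1 — Angular frequency: ω = 2π·1710 = 1.074e+04 rad/s.
Step 2 — Transfer function: H(jω) = jωL/(R + jωL).
Step 3 — Numerator jωL = j·154.7; denominator R + jωL = 4920 + j154.7.
Step 4 — H = 0.0009879 + j0.03142.
Step 5 — Magnitude: |H| = 0.03143 (-30.1 dB); phase: φ = 88.2°.

|H| = 0.03143 (-30.1 dB), φ = 88.2°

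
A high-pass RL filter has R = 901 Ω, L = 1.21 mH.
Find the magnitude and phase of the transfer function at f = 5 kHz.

Step 1 — Angular frequency: ω = 2π·5000 = 3.142e+04 rad/s.
Step 2 — Transfer function: H(jω) = jωL/(R + jωL).
Step 3 — Numerator jωL = j·38.01; denominator R + jωL = 901 + j38.01.
Step 4 — H = 0.001777 + j0.04212.
Step 5 — Magnitude: |H| = 0.04215 (-27.5 dB); phase: φ = 87.6°.

|H| = 0.04215 (-27.5 dB), φ = 87.6°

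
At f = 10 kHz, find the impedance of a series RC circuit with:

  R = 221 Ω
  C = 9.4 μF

Step 1 — Angular frequency: ω = 2π·f = 2π·1e+04 = 6.283e+04 rad/s.
Step 2 — Component impedances:
  R: Z = R = 221 Ω
  C: Z = 1/(jωC) = -j/(ω·C) = 0 - j1.693 Ω
Step 3 — Series combination: Z_total = R + C = 221 - j1.693 Ω = 221∠-0.4° Ω.

Z = 221 - j1.693 Ω = 221∠-0.4° Ω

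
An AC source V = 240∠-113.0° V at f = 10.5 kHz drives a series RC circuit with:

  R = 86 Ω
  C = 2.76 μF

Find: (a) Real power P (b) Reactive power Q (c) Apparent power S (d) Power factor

Step 1 — Angular frequency: ω = 2π·f = 2π·1.05e+04 = 6.597e+04 rad/s.
Step 2 — Component impedances:
  R: Z = R = 86 Ω
  C: Z = 1/(jωC) = -j/(ω·C) = 0 - j5.492 Ω
Step 3 — Series combination: Z_total = R + C = 86 - j5.492 Ω = 86.18∠-3.7° Ω.
Step 4 — Source phasor: V = 240∠-113.0° V = -93.78 - j220.9 V.
Step 5 — Current: I = V / Z = -0.9226 - j2.628 A = 2.785∠-109.3° A.
Step 6 — Complex power: S = V·I* = 667 - j42.6 VA.
Step 7 — Real power: P = Re(S) = 667 W.
Step 8 — Reactive power: Q = Im(S) = -42.6 VAR.
Step 9 — Apparent power: |S| = 668.4 VA.
Step 10 — Power factor: PF = P/|S| = 0.998 (leading).

(a) P = 667 W  (b) Q = -42.6 VAR  (c) S = 668.4 VA  (d) PF = 0.998 (leading)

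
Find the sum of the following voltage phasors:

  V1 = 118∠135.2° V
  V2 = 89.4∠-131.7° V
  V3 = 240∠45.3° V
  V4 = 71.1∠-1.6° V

Step 1 — Convert each phasor to rectangular form:
  V1 = 118·(cos(135.2°) + j·sin(135.2°)) = -83.73 + j83.15 V
  V2 = 89.4·(cos(-131.7°) + j·sin(-131.7°)) = -59.47 - j66.75 V
  V3 = 240·(cos(45.3°) + j·sin(45.3°)) = 168.8 + j170.6 V
  V4 = 71.1·(cos(-1.6°) + j·sin(-1.6°)) = 71.07 - j1.985 V
Step 2 — Sum components: V_total = 96.69 + j185 V.
Step 3 — Convert to polar: |V_total| = 208.7 V, ∠V_total = 62.4°.

V_total = 208.7∠62.4° V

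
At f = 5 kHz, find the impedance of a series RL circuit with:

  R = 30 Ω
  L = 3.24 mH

Step 1 — Angular frequency: ω = 2π·f = 2π·5000 = 3.142e+04 rad/s.
Step 2 — Component impedances:
  R: Z = R = 30 Ω
  L: Z = jωL = j·3.142e+04·0.00324 = 0 + j101.8 Ω
Step 3 — Series combination: Z_total = R + L = 30 + j101.8 Ω = 106.1∠73.6° Ω.

Z = 30 + j101.8 Ω = 106.1∠73.6° Ω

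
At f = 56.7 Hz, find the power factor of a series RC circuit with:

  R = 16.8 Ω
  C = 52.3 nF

Step 1 — Angular frequency: ω = 2π·f = 2π·56.7 = 356.3 rad/s.
Step 2 — Component impedances:
  R: Z = R = 16.8 Ω
  C: Z = 1/(jωC) = -j/(ω·C) = 0 - j5.367e+04 Ω
Step 3 — Series combination: Z_total = R + C = 16.8 - j5.367e+04 Ω = 5.367e+04∠-90.0° Ω.
Step 4 — Power factor: PF = cos(φ) = Re(Z)/|Z| = 16.8/5.367e+04 = 0.000313.
Step 5 — Type: Im(Z) = -5.367e+04 ⇒ leading (phase φ = -90.0°).

PF = 0.000313 (leading, φ = -90.0°)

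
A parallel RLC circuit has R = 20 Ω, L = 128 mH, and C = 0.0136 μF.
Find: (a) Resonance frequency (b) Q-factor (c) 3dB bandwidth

Step 1 — Resonance: ω₀ = 1/√(LC) = 1/√(0.128·1.36e-08) = 2.397e+04 rad/s.
Step 2 — f₀ = ω₀/(2π) = 3815 Hz.
Step 3 — Parallel Q: Q = R/(ω₀L) = 20/(2.397e+04·0.128) = 0.006519.
Step 4 — Bandwidth: Δω = ω₀/Q = 3.676e+06 rad/s; BW = Δω/(2π) = 5.851e+05 Hz.

(a) f₀ = 3815 Hz  (b) Q = 0.006519  (c) BW = 5.851e+05 Hz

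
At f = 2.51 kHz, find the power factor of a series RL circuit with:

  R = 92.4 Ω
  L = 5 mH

Step 1 — Angular frequency: ω = 2π·f = 2π·2510 = 1.577e+04 rad/s.
Step 2 — Component impedances:
  R: Z = R = 92.4 Ω
  L: Z = jωL = j·1.577e+04·0.005 = 0 + j78.85 Ω
Step 3 — Series combination: Z_total = R + L = 92.4 + j78.85 Ω = 121.5∠40.5° Ω.
Step 4 — Power factor: PF = cos(φ) = Re(Z)/|Z| = 92.4/121.47 = 0.7607.
Step 5 — Type: Im(Z) = 78.85 ⇒ lagging (phase φ = 40.5°).

PF = 0.7607 (lagging, φ = 40.5°)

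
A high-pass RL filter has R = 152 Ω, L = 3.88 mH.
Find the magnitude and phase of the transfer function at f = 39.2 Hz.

Step 1 — Angular frequency: ω = 2π·39.2 = 246.3 rad/s.
Step 2 — Transfer function: H(jω) = jωL/(R + jωL).
Step 3 — Numerator jωL = j·0.9556; denominator R + jωL = 152 + j0.9556.
Step 4 — H = 3.953e-05 + j0.006287.
Step 5 — Magnitude: |H| = 0.006287 (-44.0 dB); phase: φ = 89.6°.

|H| = 0.006287 (-44.0 dB), φ = 89.6°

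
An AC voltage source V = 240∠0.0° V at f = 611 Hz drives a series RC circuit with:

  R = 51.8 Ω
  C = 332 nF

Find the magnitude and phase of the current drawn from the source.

Step 1 — Angular frequency: ω = 2π·f = 2π·611 = 3839 rad/s.
Step 2 — Component impedances:
  R: Z = R = 51.8 Ω
  C: Z = 1/(jωC) = -j/(ω·C) = 0 - j784.6 Ω
Step 3 — Series combination: Z_total = R + C = 51.8 - j784.6 Ω = 786.3∠-86.2° Ω.
Step 4 — Source phasor: V = 240∠0.0° V = 240 V.
Step 5 — Ohm's law: I = V / Z_total = (240) / (51.8 - j784.6) = 0.02011 + j0.3046 A.
Step 6 — Convert to polar: |I| = 0.3052 A, ∠I = 86.2°.

I = 0.3052∠86.2° A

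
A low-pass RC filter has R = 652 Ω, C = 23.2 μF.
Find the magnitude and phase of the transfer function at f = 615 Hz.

Step 1 — Angular frequency: ω = 2π·615 = 3864 rad/s.
Step 2 — Transfer function: H(jω) = 1/(1 + jωRC).
Step 3 — Denominator: 1 + jωRC = 1 + j·3864·652·2.32e-05 = 1 + j58.45.
Step 4 — H = 0.0002926 - j0.0171.
Step 5 — Magnitude: |H| = 0.01711 (-35.3 dB); phase: φ = -89.0°.

|H| = 0.01711 (-35.3 dB), φ = -89.0°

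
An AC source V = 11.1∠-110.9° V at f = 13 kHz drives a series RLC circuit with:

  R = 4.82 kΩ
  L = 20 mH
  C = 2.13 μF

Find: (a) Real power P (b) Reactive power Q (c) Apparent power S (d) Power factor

Step 1 — Angular frequency: ω = 2π·f = 2π·1.3e+04 = 8.168e+04 rad/s.
Step 2 — Component impedances:
  R: Z = R = 4820 Ω
  L: Z = jωL = j·8.168e+04·0.02 = 0 + j1634 Ω
  C: Z = 1/(jωC) = -j/(ω·C) = 0 - j5.748 Ω
Step 3 — Series combination: Z_total = R + L + C = 4820 + j1628 Ω = 5087∠18.7° Ω.
Step 4 — Source phasor: V = 11.1∠-110.9° V = -3.96 - j10.37 V.
Step 5 — Current: I = V / Z = -0.00139 - j0.001682 A = 0.002182∠-129.6° A.
Step 6 — Complex power: S = V·I* = 0.02295 + j0.007749 VA.
Step 7 — Real power: P = Re(S) = 0.02295 W.
Step 8 — Reactive power: Q = Im(S) = 0.007749 VAR.
Step 9 — Apparent power: |S| = 0.02422 VA.
Step 10 — Power factor: PF = P/|S| = 0.9474 (lagging).

(a) P = 0.02295 W  (b) Q = 0.007749 VAR  (c) S = 0.02422 VA  (d) PF = 0.9474 (lagging)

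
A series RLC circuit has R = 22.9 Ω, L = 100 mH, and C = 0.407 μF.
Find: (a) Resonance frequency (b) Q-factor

Step 1 — Resonance condition Im(Z)=0 gives ω₀ = 1/√(LC).
Step 2 — ω₀ = 1/√(0.1·4.07e-07) = 4957 rad/s.
Step 3 — f₀ = ω₀/(2π) = 788.9 Hz.
Step 4 — Series Q: Q = ω₀L/R = 4957·0.1/22.9 = 21.65.

(a) f₀ = 788.9 Hz  (b) Q = 21.65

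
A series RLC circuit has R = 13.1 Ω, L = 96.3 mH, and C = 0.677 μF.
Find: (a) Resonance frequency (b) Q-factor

Step 1 — Resonance condition Im(Z)=0 gives ω₀ = 1/√(LC).
Step 2 — ω₀ = 1/√(0.0963·6.77e-07) = 3916 rad/s.
Step 3 — f₀ = ω₀/(2π) = 623.3 Hz.
Step 4 — Series Q: Q = ω₀L/R = 3916·0.0963/13.1 = 28.79.

(a) f₀ = 623.3 Hz  (b) Q = 28.79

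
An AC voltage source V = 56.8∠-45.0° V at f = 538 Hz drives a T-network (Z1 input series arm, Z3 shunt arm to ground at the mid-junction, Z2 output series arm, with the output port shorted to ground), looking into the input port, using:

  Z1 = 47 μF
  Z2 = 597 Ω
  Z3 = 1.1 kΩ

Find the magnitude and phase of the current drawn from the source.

Step 1 — Angular frequency: ω = 2π·f = 2π·538 = 3380 rad/s.
Step 2 — Component impedances:
  Z1: Z = 1/(jωC) = -j/(ω·C) = 0 - j6.294 Ω
  Z2: Z = R = 597 Ω
  Z3: Z = R = 1100 Ω
Step 3 — With the output port shorted to ground, the output series arm Z2 runs from the junction to ground; the shunt arm Z3 also runs from the junction to ground. They appear in parallel: Z3 || Z2 = 387 Ω.
Step 4 — Series with input arm Z1: Z_in = Z1 + (Z3 || Z2) = 387 - j6.294 Ω = 387∠-0.9° Ω.
Step 5 — Source phasor: V = 56.8∠-45.0° V = 40.16 - j40.16 V.
Step 6 — Ohm's law: I = V / Z_total = (40.16 - j40.16) / (387 - j6.294) = 0.1054 - j0.1021 A.
Step 7 — Convert to polar: |I| = 0.1468 A, ∠I = -44.1°.

I = 0.1468∠-44.1° A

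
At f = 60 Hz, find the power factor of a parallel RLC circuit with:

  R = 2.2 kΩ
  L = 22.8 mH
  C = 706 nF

Step 1 — Angular frequency: ω = 2π·f = 2π·60 = 377 rad/s.
Step 2 — Component impedances:
  R: Z = R = 2200 Ω
  L: Z = jωL = j·377·0.0228 = 0 + j8.595 Ω
  C: Z = 1/(jωC) = -j/(ω·C) = 0 - j3757 Ω
Step 3 — Parallel combination: 1/Z_total = 1/R + 1/L + 1/C; Z_total = 0.03374 + j8.615 Ω = 8.615∠89.8° Ω.
Step 4 — Power factor: PF = cos(φ) = Re(Z)/|Z| = 0.03374/8.615 = 0.003916.
Step 5 — Type: Im(Z) = 8.615 ⇒ lagging (phase φ = 89.8°).

PF = 0.003916 (lagging, φ = 89.8°)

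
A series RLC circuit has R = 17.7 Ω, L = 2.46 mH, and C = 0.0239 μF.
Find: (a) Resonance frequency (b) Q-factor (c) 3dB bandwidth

Step 1 — Resonance: ω₀ = 1/√(LC) = 1/√(0.00246·2.39e-08) = 1.304e+05 rad/s.
Step 2 — f₀ = ω₀/(2π) = 2.076e+04 Hz.
Step 3 — Series Q: Q = ω₀L/R = 1.304e+05·0.00246/17.7 = 18.13.
Step 4 — Bandwidth: Δω = ω₀/Q = 7195 rad/s; BW = Δω/(2π) = 1145 Hz.

(a) f₀ = 2.076e+04 Hz  (b) Q = 18.13  (c) BW = 1145 Hz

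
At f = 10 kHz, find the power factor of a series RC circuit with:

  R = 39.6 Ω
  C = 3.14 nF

Step 1 — Angular frequency: ω = 2π·f = 2π·1e+04 = 6.283e+04 rad/s.
Step 2 — Component impedances:
  R: Z = R = 39.6 Ω
  C: Z = 1/(jωC) = -j/(ω·C) = 0 - j5069 Ω
Step 3 — Series combination: Z_total = R + C = 39.6 - j5069 Ω = 5069∠-89.6° Ω.
Step 4 — Power factor: PF = cos(φ) = Re(Z)/|Z| = 39.6/5068.78 = 0.007813.
Step 5 — Type: Im(Z) = -5069 ⇒ leading (phase φ = -89.6°).

PF = 0.007813 (leading, φ = -89.6°)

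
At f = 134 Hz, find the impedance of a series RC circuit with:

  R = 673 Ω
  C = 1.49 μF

Step 1 — Angular frequency: ω = 2π·f = 2π·134 = 841.9 rad/s.
Step 2 — Component impedances:
  R: Z = R = 673 Ω
  C: Z = 1/(jωC) = -j/(ω·C) = 0 - j797.1 Ω
Step 3 — Series combination: Z_total = R + C = 673 - j797.1 Ω = 1043∠-49.8° Ω.

Z = 673 - j797.1 Ω = 1043∠-49.8° Ω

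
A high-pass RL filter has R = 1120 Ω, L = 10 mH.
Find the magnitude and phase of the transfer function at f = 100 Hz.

Step 1 — Angular frequency: ω = 2π·100 = 628.3 rad/s.
Step 2 — Transfer function: H(jω) = jωL/(R + jωL).
Step 3 — Numerator jωL = j·6.283; denominator R + jωL = 1120 + j6.283.
Step 4 — H = 3.147e-05 + j0.00561.
Step 5 — Magnitude: |H| = 0.00561 (-45.0 dB); phase: φ = 89.7°.

|H| = 0.00561 (-45.0 dB), φ = 89.7°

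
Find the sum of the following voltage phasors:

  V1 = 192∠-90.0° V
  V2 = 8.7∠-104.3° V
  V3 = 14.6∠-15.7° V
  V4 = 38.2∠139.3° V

Step 1 — Convert each phasor to rectangular form:
  V1 = 192·(cos(-90.0°) + j·sin(-90.0°)) = 0 - j192 V
  V2 = 8.7·(cos(-104.3°) + j·sin(-104.3°)) = -2.149 - j8.43 V
  V3 = 14.6·(cos(-15.7°) + j·sin(-15.7°)) = 14.06 - j3.951 V
  V4 = 38.2·(cos(139.3°) + j·sin(139.3°)) = -28.96 + j24.91 V
Step 2 — Sum components: V_total = -17.05 - j179.5 V.
Step 3 — Convert to polar: |V_total| = 180.3 V, ∠V_total = -95.4°.

V_total = 180.3∠-95.4° V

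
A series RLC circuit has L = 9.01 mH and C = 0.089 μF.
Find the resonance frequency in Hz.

Step 1 — Resonance condition Im(Z)=0 gives ω₀ = 1/√(LC).
Step 2 — ω₀ = 1/√(0.00901·8.9e-08) = 3.531e+04 rad/s.
Step 3 — f₀ = ω₀/(2π) = 5620 Hz.

f₀ = 5620 Hz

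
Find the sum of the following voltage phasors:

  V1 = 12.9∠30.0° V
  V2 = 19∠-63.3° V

Step 1 — Convert each phasor to rectangular form:
  V1 = 12.9·(cos(30.0°) + j·sin(30.0°)) = 11.17 + j6.45 V
  V2 = 19·(cos(-63.3°) + j·sin(-63.3°)) = 8.537 - j16.97 V
Step 2 — Sum components: V_total = 19.71 - j10.52 V.
Step 3 — Convert to polar: |V_total| = 22.34 V, ∠V_total = -28.1°.

V_total = 22.34∠-28.1° V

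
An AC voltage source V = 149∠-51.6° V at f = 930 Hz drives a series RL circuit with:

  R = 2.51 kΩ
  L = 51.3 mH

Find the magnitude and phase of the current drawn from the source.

Step 1 — Angular frequency: ω = 2π·f = 2π·930 = 5843 rad/s.
Step 2 — Component impedances:
  R: Z = R = 2510 Ω
  L: Z = jωL = j·5843·0.0513 = 0 + j299.8 Ω
Step 3 — Series combination: Z_total = R + L = 2510 + j299.8 Ω = 2528∠6.8° Ω.
Step 4 — Source phasor: V = 149∠-51.6° V = 92.55 - j116.8 V.
Step 5 — Ohm's law: I = V / Z_total = (92.55 - j116.8) / (2510 + j299.8) = 0.03088 - j0.05021 A.
Step 6 — Convert to polar: |I| = 0.05894 A, ∠I = -58.4°.

I = 0.05894∠-58.4° A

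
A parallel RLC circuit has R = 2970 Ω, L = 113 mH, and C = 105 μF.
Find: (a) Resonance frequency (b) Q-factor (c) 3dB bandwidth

Step 1 — Resonance: ω₀ = 1/√(LC) = 1/√(0.113·0.000105) = 290.3 rad/s.
Step 2 — f₀ = ω₀/(2π) = 46.2 Hz.
Step 3 — Parallel Q: Q = R/(ω₀L) = 2970/(290.3·0.113) = 90.53.
Step 4 — Bandwidth: Δω = ω₀/Q = 3.207 rad/s; BW = Δω/(2π) = 0.5104 Hz.

(a) f₀ = 46.2 Hz  (b) Q = 90.53  (c) BW = 0.5104 Hz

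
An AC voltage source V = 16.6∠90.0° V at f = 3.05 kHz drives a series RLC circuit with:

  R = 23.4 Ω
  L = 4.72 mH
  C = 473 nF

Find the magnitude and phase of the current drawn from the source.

Step 1 — Angular frequency: ω = 2π·f = 2π·3050 = 1.916e+04 rad/s.
Step 2 — Component impedances:
  R: Z = R = 23.4 Ω
  L: Z = jωL = j·1.916e+04·0.00472 = 0 + j90.45 Ω
  C: Z = 1/(jωC) = -j/(ω·C) = 0 - j110.3 Ω
Step 3 — Series combination: Z_total = R + L + C = 23.4 - j19.87 Ω = 30.7∠-40.3° Ω.
Step 4 — Source phasor: V = 16.6∠90.0° V = 0 + j16.6 V.
Step 5 — Ohm's law: I = V / Z_total = (0 + j16.6) / (23.4 - j19.87) = -0.35 + j0.4122 A.
Step 6 — Convert to polar: |I| = 0.5408 A, ∠I = 130.3°.

I = 0.5408∠130.3° A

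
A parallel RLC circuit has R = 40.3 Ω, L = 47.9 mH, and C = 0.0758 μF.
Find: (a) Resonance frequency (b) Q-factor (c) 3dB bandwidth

Step 1 — Resonance: ω₀ = 1/√(LC) = 1/√(0.0479·7.58e-08) = 1.66e+04 rad/s.
Step 2 — f₀ = ω₀/(2π) = 2641 Hz.
Step 3 — Parallel Q: Q = R/(ω₀L) = 40.3/(1.66e+04·0.0479) = 0.0507.
Step 4 — Bandwidth: Δω = ω₀/Q = 3.274e+05 rad/s; BW = Δω/(2π) = 5.21e+04 Hz.

(a) f₀ = 2641 Hz  (b) Q = 0.0507  (c) BW = 5.21e+04 Hz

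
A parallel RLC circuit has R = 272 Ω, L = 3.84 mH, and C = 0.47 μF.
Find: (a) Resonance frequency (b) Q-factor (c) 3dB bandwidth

Step 1 — Resonance: ω₀ = 1/√(LC) = 1/√(0.00384·4.7e-07) = 2.354e+04 rad/s.
Step 2 — f₀ = ω₀/(2π) = 3746 Hz.
Step 3 — Parallel Q: Q = R/(ω₀L) = 272/(2.354e+04·0.00384) = 3.009.
Step 4 — Bandwidth: Δω = ω₀/Q = 7822 rad/s; BW = Δω/(2π) = 1245 Hz.

(a) f₀ = 3746 Hz  (b) Q = 3.009  (c) BW = 1245 Hz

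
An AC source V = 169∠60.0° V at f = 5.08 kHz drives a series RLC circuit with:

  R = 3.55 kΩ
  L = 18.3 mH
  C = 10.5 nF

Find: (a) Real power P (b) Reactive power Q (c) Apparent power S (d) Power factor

Step 1 — Angular frequency: ω = 2π·f = 2π·5080 = 3.192e+04 rad/s.
Step 2 — Component impedances:
  R: Z = R = 3550 Ω
  L: Z = jωL = j·3.192e+04·0.0183 = 0 + j584.1 Ω
  C: Z = 1/(jωC) = -j/(ω·C) = 0 - j2984 Ω
Step 3 — Series combination: Z_total = R + L + C = 3550 - j2400 Ω = 4285∠-34.1° Ω.
Step 4 — Source phasor: V = 169∠60.0° V = 84.5 + j146.4 V.
Step 5 — Current: I = V / Z = -0.002791 + j0.03934 A = 0.03944∠94.1° A.
Step 6 — Complex power: S = V·I* = 5.522 - j3.733 VA.
Step 7 — Real power: P = Re(S) = 5.522 W.
Step 8 — Reactive power: Q = Im(S) = -3.733 VAR.
Step 9 — Apparent power: |S| = 6.665 VA.
Step 10 — Power factor: PF = P/|S| = 0.8285 (leading).

(a) P = 5.522 W  (b) Q = -3.733 VAR  (c) S = 6.665 VA  (d) PF = 0.8285 (leading)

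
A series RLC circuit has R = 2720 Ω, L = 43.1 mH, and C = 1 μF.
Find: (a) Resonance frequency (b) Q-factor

Step 1 — Resonance condition Im(Z)=0 gives ω₀ = 1/√(LC).
Step 2 — ω₀ = 1/√(0.0431·1e-06) = 4817 rad/s.
Step 3 — f₀ = ω₀/(2π) = 766.6 Hz.
Step 4 — Series Q: Q = ω₀L/R = 4817·0.0431/2720 = 0.07633.

(a) f₀ = 766.6 Hz  (b) Q = 0.07633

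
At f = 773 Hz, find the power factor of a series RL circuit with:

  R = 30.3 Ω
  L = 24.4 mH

Step 1 — Angular frequency: ω = 2π·f = 2π·773 = 4857 rad/s.
Step 2 — Component impedances:
  R: Z = R = 30.3 Ω
  L: Z = jωL = j·4857·0.0244 = 0 + j118.5 Ω
Step 3 — Series combination: Z_total = R + L = 30.3 + j118.5 Ω = 122.3∠75.7° Ω.
Step 4 — Power factor: PF = cos(φ) = Re(Z)/|Z| = 30.3/122.32 = 0.2477.
Step 5 — Type: Im(Z) = 118.5 ⇒ lagging (phase φ = 75.7°).

PF = 0.2477 (lagging, φ = 75.7°)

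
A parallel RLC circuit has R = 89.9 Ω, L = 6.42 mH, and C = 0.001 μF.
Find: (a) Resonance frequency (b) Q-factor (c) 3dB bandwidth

Step 1 — Resonance: ω₀ = 1/√(LC) = 1/√(0.00642·1e-09) = 3.947e+05 rad/s.
Step 2 — f₀ = ω₀/(2π) = 6.281e+04 Hz.
Step 3 — Parallel Q: Q = R/(ω₀L) = 89.9/(3.947e+05·0.00642) = 0.03548.
Step 4 — Bandwidth: Δω = ω₀/Q = 1.112e+07 rad/s; BW = Δω/(2π) = 1.77e+06 Hz.

(a) f₀ = 6.281e+04 Hz  (b) Q = 0.03548  (c) BW = 1.77e+06 Hz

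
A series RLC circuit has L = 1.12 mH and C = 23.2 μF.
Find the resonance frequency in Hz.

Step 1 — Resonance condition Im(Z)=0 gives ω₀ = 1/√(LC).
Step 2 — ω₀ = 1/√(0.00112·2.32e-05) = 6204 rad/s.
Step 3 — f₀ = ω₀/(2π) = 987.3 Hz.

f₀ = 987.3 Hz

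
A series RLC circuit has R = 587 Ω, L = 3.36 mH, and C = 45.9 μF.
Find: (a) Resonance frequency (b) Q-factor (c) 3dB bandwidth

Step 1 — Resonance condition Im(Z)=0 gives ω₀ = 1/√(LC).
Step 2 — ω₀ = 1/√(0.00336·4.59e-05) = 2546 rad/s.
Step 3 — f₀ = ω₀/(2π) = 405.3 Hz.
Step 4 — Series Q: Q = ω₀L/R = 2546·0.00336/587 = 0.01458.
Step 5 — 3dB bandwidth: Δω = ω₀/Q = 1.747e+05 rad/s; BW = Δω/(2π) = 2.78e+04 Hz.

(a) f₀ = 405.3 Hz  (b) Q = 0.01458  (c) BW = 2.78e+04 Hz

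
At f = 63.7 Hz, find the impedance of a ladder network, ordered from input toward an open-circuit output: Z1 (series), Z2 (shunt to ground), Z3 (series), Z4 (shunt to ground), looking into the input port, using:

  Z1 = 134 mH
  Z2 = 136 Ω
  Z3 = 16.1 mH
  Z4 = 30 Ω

Step 1 — Angular frequency: ω = 2π·f = 2π·63.7 = 400.2 rad/s.
Step 2 — Component impedances:
  Z1: Z = jωL = j·400.2·0.134 = 0 + j53.63 Ω
  Z2: Z = R = 136 Ω
  Z3: Z = jωL = j·400.2·0.0161 = 0 + j6.444 Ω
  Z4: Z = R = 30 Ω
Step 3 — Ladder network (open output): work backward from the far end, alternating series and parallel combinations. Z_in = 24.75 + j57.95 Ω = 63.01∠66.9° Ω.

Z = 24.75 + j57.95 Ω = 63.01∠66.9° Ω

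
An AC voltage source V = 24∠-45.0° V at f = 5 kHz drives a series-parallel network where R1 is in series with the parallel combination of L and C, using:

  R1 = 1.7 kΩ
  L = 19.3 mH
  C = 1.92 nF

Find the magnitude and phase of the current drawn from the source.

Step 1 — Angular frequency: ω = 2π·f = 2π·5000 = 3.142e+04 rad/s.
Step 2 — Component impedances:
  R1: Z = R = 1700 Ω
  L: Z = jωL = j·3.142e+04·0.0193 = 0 + j606.3 Ω
  C: Z = 1/(jωC) = -j/(ω·C) = 0 - j1.658e+04 Ω
Step 3 — Parallel branch: L || C = 1/(1/L + 1/C) = 0 + j629.3 Ω.
Step 4 — Series with R1: Z_total = R1 + (L || C) = 1700 + j629.3 Ω = 1813∠20.3° Ω.
Step 5 — Source phasor: V = 24∠-45.0° V = 16.97 - j16.97 V.
Step 6 — Ohm's law: I = V / Z_total = (16.97 - j16.97) / (1700 + j629.3) = 0.005529 - j0.01203 A.
Step 7 — Convert to polar: |I| = 0.01324 A, ∠I = -65.3°.

I = 0.01324∠-65.3° A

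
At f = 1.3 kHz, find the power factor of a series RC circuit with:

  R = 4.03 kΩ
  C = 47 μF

Step 1 — Angular frequency: ω = 2π·f = 2π·1300 = 8168 rad/s.
Step 2 — Component impedances:
  R: Z = R = 4030 Ω
  C: Z = 1/(jωC) = -j/(ω·C) = 0 - j2.605 Ω
Step 3 — Series combination: Z_total = R + C = 4030 - j2.605 Ω = 4030∠-0.0° Ω.
Step 4 — Power factor: PF = cos(φ) = Re(Z)/|Z| = 4030/4030 = 1.
Step 5 — Type: Im(Z) = -2.605 ⇒ leading (phase φ = -0.0°).

PF = 1 (leading, φ = -0.0°)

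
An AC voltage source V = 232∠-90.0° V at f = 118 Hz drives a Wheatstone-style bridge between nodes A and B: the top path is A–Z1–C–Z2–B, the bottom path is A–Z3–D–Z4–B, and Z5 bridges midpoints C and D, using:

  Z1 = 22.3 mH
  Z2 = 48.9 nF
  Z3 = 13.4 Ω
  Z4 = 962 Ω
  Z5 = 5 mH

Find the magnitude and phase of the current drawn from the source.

Step 1 — Angular frequency: ω = 2π·f = 2π·118 = 741.4 rad/s.
Step 2 — Component impedances:
  Z1: Z = jωL = j·741.4·0.0223 = 0 + j16.53 Ω
  Z2: Z = 1/(jωC) = -j/(ω·C) = 0 - j2.758e+04 Ω
  Z3: Z = R = 13.4 Ω
  Z4: Z = R = 962 Ω
  Z5: Z = jωL = j·741.4·0.005 = 0 + j3.707 Ω
Step 3 — Bridge requires nodal analysis (the Z5 bridge couples midpoints C and D, so the two paths cannot be reduced to a simple series/parallel combination). Setting node B to ground and injecting 1 A at node A, the 3-node admittance system at A, C, D solves to V_A = Z_AB = 970.2 - j27.47 Ω = 970.6∠-1.6° Ω.
Step 4 — Source phasor: V = 232∠-90.0° V = 0 - j232 V.
Step 5 — Ohm's law: I = V / Z_total = (0 - j232) / (970.2 - j27.47) = 0.006765 - j0.2389 A.
Step 6 — Convert to polar: |I| = 0.239 A, ∠I = -88.4°.

I = 0.239∠-88.4° A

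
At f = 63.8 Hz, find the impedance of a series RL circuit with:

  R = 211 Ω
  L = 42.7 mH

Step 1 — Angular frequency: ω = 2π·f = 2π·63.8 = 400.9 rad/s.
Step 2 — Component impedances:
  R: Z = R = 211 Ω
  L: Z = jωL = j·400.9·0.0427 = 0 + j17.12 Ω
Step 3 — Series combination: Z_total = R + L = 211 + j17.12 Ω = 211.7∠4.6° Ω.

Z = 211 + j17.12 Ω = 211.7∠4.6° Ω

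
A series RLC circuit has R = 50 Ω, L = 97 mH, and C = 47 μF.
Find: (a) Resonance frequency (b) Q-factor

Step 1 — Resonance condition Im(Z)=0 gives ω₀ = 1/√(LC).
Step 2 — ω₀ = 1/√(0.097·4.7e-05) = 468.3 rad/s.
Step 3 — f₀ = ω₀/(2π) = 74.54 Hz.
Step 4 — Series Q: Q = ω₀L/R = 468.3·0.097/50 = 0.9086.

(a) f₀ = 74.54 Hz  (b) Q = 0.9086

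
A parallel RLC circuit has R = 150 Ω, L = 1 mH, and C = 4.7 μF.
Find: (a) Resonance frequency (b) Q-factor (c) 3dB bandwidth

Step 1 — Resonance: ω₀ = 1/√(LC) = 1/√(0.001·4.7e-06) = 1.459e+04 rad/s.
Step 2 — f₀ = ω₀/(2π) = 2322 Hz.
Step 3 — Parallel Q: Q = R/(ω₀L) = 150/(1.459e+04·0.001) = 10.28.
Step 4 — Bandwidth: Δω = ω₀/Q = 1418 rad/s; BW = Δω/(2π) = 225.8 Hz.

(a) f₀ = 2322 Hz  (b) Q = 10.28  (c) BW = 225.8 Hz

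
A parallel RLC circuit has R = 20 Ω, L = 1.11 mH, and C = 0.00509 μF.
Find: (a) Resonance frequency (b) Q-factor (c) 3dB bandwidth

Step 1 — Resonance: ω₀ = 1/√(LC) = 1/√(0.00111·5.09e-09) = 4.207e+05 rad/s.
Step 2 — f₀ = ω₀/(2π) = 6.696e+04 Hz.
Step 3 — Parallel Q: Q = R/(ω₀L) = 20/(4.207e+05·0.00111) = 0.04283.
Step 4 — Bandwidth: Δω = ω₀/Q = 9.823e+06 rad/s; BW = Δω/(2π) = 1.563e+06 Hz.

(a) f₀ = 6.696e+04 Hz  (b) Q = 0.04283  (c) BW = 1.563e+06 Hz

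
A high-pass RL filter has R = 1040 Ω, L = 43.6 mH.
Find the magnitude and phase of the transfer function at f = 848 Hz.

Step 1 — Angular frequency: ω = 2π·848 = 5328 rad/s.
Step 2 — Transfer function: H(jω) = jωL/(R + jωL).
Step 3 — Numerator jωL = j·232.3; denominator R + jωL = 1040 + j232.3.
Step 4 — H = 0.04752 + j0.2128.
Step 5 — Magnitude: |H| = 0.218 (-13.2 dB); phase: φ = 77.4°.

|H| = 0.218 (-13.2 dB), φ = 77.4°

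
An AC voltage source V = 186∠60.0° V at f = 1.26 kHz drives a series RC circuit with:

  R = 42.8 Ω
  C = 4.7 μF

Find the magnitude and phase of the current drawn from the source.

Step 1 — Angular frequency: ω = 2π·f = 2π·1260 = 7917 rad/s.
Step 2 — Component impedances:
  R: Z = R = 42.8 Ω
  C: Z = 1/(jωC) = -j/(ω·C) = 0 - j26.88 Ω
Step 3 — Series combination: Z_total = R + C = 42.8 - j26.88 Ω = 50.54∠-32.1° Ω.
Step 4 — Source phasor: V = 186∠60.0° V = 93 + j161.1 V.
Step 5 — Ohm's law: I = V / Z_total = (93 + j161.1) / (42.8 - j26.88) = -0.1365 + j3.678 A.
Step 6 — Convert to polar: |I| = 3.68 A, ∠I = 92.1°.

I = 3.68∠92.1° A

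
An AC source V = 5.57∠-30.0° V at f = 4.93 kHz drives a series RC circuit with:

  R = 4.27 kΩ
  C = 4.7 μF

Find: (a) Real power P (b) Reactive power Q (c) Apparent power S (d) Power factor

Step 1 — Angular frequency: ω = 2π·f = 2π·4930 = 3.098e+04 rad/s.
Step 2 — Component impedances:
  R: Z = R = 4270 Ω
  C: Z = 1/(jωC) = -j/(ω·C) = 0 - j6.869 Ω
Step 3 — Series combination: Z_total = R + C = 4270 - j6.869 Ω = 4270∠-0.1° Ω.
Step 4 — Source phasor: V = 5.57∠-30.0° V = 4.824 - j2.785 V.
Step 5 — Current: I = V / Z = 0.001131 - j0.0006504 A = 0.001304∠-29.9° A.
Step 6 — Complex power: S = V·I* = 0.007266 - j1.169e-05 VA.
Step 7 — Real power: P = Re(S) = 0.007266 W.
Step 8 — Reactive power: Q = Im(S) = -1.169e-05 VAR.
Step 9 — Apparent power: |S| = 0.007266 VA.
Step 10 — Power factor: PF = P/|S| = 1 (leading).

(a) P = 0.007266 W  (b) Q = -1.169e-05 VAR  (c) S = 0.007266 VA  (d) PF = 1 (leading)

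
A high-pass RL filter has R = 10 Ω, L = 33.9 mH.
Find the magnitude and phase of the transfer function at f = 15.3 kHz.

Step 1 — Angular frequency: ω = 2π·1.53e+04 = 9.613e+04 rad/s.
Step 2 — Transfer function: H(jω) = jωL/(R + jωL).
Step 3 — Numerator jωL = j·3259; denominator R + jωL = 10 + j3259.
Step 4 — H = 1 + j0.003068.
Step 5 — Magnitude: |H| = 1 (-0.0 dB); phase: φ = 0.2°.

|H| = 1 (-0.0 dB), φ = 0.2°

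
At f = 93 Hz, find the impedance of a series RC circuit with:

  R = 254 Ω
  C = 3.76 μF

Step 1 — Angular frequency: ω = 2π·f = 2π·93 = 584.3 rad/s.
Step 2 — Component impedances:
  R: Z = R = 254 Ω
  C: Z = 1/(jωC) = -j/(ω·C) = 0 - j455.1 Ω
Step 3 — Series combination: Z_total = R + C = 254 - j455.1 Ω = 521.2∠-60.8° Ω.

Z = 254 - j455.1 Ω = 521.2∠-60.8° Ω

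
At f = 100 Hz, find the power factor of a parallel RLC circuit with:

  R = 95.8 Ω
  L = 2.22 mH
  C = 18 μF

Step 1 — Angular frequency: ω = 2π·f = 2π·100 = 628.3 rad/s.
Step 2 — Component impedances:
  R: Z = R = 95.8 Ω
  L: Z = jωL = j·628.3·0.00222 = 0 + j1.395 Ω
  C: Z = 1/(jωC) = -j/(ω·C) = 0 - j88.42 Ω
Step 3 — Parallel combination: 1/Z_total = 1/R + 1/L + 1/C; Z_total = 0.02096 + j1.417 Ω = 1.417∠89.2° Ω.
Step 4 — Power factor: PF = cos(φ) = Re(Z)/|Z| = 0.02096/1.417 = 0.01479.
Step 5 — Type: Im(Z) = 1.417 ⇒ lagging (phase φ = 89.2°).

PF = 0.01479 (lagging, φ = 89.2°)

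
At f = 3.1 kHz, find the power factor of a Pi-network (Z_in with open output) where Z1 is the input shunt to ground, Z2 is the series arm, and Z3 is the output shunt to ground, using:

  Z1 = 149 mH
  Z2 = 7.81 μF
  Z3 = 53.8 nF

Step 1 — Angular frequency: ω = 2π·f = 2π·3100 = 1.948e+04 rad/s.
Step 2 — Component impedances:
  Z1: Z = jωL = j·1.948e+04·0.149 = 0 + j2902 Ω
  Z2: Z = 1/(jωC) = -j/(ω·C) = 0 - j6.574 Ω
  Z3: Z = 1/(jωC) = -j/(ω·C) = 0 - j954.3 Ω
Step 3 — With open output, the series arm Z2 and the output shunt Z3 appear in series to ground: Z2 + Z3 = 0 - j960.9 Ω.
Step 4 — Parallel with input shunt Z1: Z_in = Z1 || (Z2 + Z3) = 0 - j1436 Ω = 1436∠-90.0° Ω.
Step 5 — Power factor: PF = cos(φ) = Re(Z)/|Z| = 0/1436 = 0.
Step 6 — Type: Im(Z) = -1436 ⇒ leading (phase φ = -90.0°).

PF = 0 (leading, φ = -90.0°)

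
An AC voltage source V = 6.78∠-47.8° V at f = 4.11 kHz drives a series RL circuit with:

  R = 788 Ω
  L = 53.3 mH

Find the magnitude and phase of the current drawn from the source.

Step 1 — Angular frequency: ω = 2π·f = 2π·4110 = 2.582e+04 rad/s.
Step 2 — Component impedances:
  R: Z = R = 788 Ω
  L: Z = jωL = j·2.582e+04·0.0533 = 0 + j1376 Ω
Step 3 — Series combination: Z_total = R + L = 788 + j1376 Ω = 1586∠60.2° Ω.
Step 4 — Source phasor: V = 6.78∠-47.8° V = 4.554 - j5.023 V.
Step 5 — Ohm's law: I = V / Z_total = (4.554 - j5.023) / (788 + j1376) = -0.001322 - j0.004065 A.
Step 6 — Convert to polar: |I| = 0.004275 A, ∠I = -108.0°.

I = 0.004275∠-108.0° A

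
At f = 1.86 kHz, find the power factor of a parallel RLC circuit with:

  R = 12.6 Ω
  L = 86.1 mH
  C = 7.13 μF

Step 1 — Angular frequency: ω = 2π·f = 2π·1860 = 1.169e+04 rad/s.
Step 2 — Component impedances:
  R: Z = R = 12.6 Ω
  L: Z = jωL = j·1.169e+04·0.0861 = 0 + j1006 Ω
  C: Z = 1/(jωC) = -j/(ω·C) = 0 - j12 Ω
Step 3 — Parallel combination: 1/Z_total = 1/R + 1/L + 1/C; Z_total = 6.069 - j6.296 Ω = 8.745∠-46.1° Ω.
Step 4 — Power factor: PF = cos(φ) = Re(Z)/|Z| = 6.069/8.745 = 0.694.
Step 5 — Type: Im(Z) = -6.296 ⇒ leading (phase φ = -46.1°).

PF = 0.694 (leading, φ = -46.1°)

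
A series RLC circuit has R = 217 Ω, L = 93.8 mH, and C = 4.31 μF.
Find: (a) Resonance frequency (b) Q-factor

Step 1 — Resonance condition Im(Z)=0 gives ω₀ = 1/√(LC).
Step 2 — ω₀ = 1/√(0.0938·4.31e-06) = 1573 rad/s.
Step 3 — f₀ = ω₀/(2π) = 250.3 Hz.
Step 4 — Series Q: Q = ω₀L/R = 1573·0.0938/217 = 0.6798.

(a) f₀ = 250.3 Hz  (b) Q = 0.6798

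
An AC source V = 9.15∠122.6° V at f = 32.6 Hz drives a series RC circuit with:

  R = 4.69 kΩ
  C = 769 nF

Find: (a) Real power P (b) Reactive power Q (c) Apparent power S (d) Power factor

Step 1 — Angular frequency: ω = 2π·f = 2π·32.6 = 204.8 rad/s.
Step 2 — Component impedances:
  R: Z = R = 4690 Ω
  C: Z = 1/(jωC) = -j/(ω·C) = 0 - j6349 Ω
Step 3 — Series combination: Z_total = R + C = 4690 - j6349 Ω = 7893∠-53.5° Ω.
Step 4 — Source phasor: V = 9.15∠122.6° V = -4.93 + j7.708 V.
Step 5 — Current: I = V / Z = -0.001157 + j7.794e-05 A = 0.001159∠176.1° A.
Step 6 — Complex power: S = V·I* = 0.006303 - j0.008532 VA.
Step 7 — Real power: P = Re(S) = 0.006303 W.
Step 8 — Reactive power: Q = Im(S) = -0.008532 VAR.
Step 9 — Apparent power: |S| = 0.01061 VA.
Step 10 — Power factor: PF = P/|S| = 0.5942 (leading).

(a) P = 0.006303 W  (b) Q = -0.008532 VAR  (c) S = 0.01061 VA  (d) PF = 0.5942 (leading)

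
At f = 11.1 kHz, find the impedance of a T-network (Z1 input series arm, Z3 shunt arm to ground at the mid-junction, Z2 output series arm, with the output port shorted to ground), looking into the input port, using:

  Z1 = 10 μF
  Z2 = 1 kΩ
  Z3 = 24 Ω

Step 1 — Angular frequency: ω = 2π·f = 2π·1.11e+04 = 6.974e+04 rad/s.
Step 2 — Component impedances:
  Z1: Z = 1/(jωC) = -j/(ω·C) = 0 - j1.434 Ω
  Z2: Z = R = 1000 Ω
  Z3: Z = R = 24 Ω
Step 3 — With the output port shorted to ground, the output series arm Z2 runs from the junction to ground; the shunt arm Z3 also runs from the junction to ground. They appear in parallel: Z3 || Z2 = 23.44 Ω.
Step 4 — Series with input arm Z1: Z_in = Z1 + (Z3 || Z2) = 23.44 - j1.434 Ω = 23.48∠-3.5° Ω.

Z = 23.44 - j1.434 Ω = 23.48∠-3.5° Ω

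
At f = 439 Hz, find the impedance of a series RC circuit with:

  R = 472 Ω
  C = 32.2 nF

Step 1 — Angular frequency: ω = 2π·f = 2π·439 = 2758 rad/s.
Step 2 — Component impedances:
  R: Z = R = 472 Ω
  C: Z = 1/(jωC) = -j/(ω·C) = 0 - j1.126e+04 Ω
Step 3 — Series combination: Z_total = R + C = 472 - j1.126e+04 Ω = 1.127e+04∠-87.6° Ω.

Z = 472 - j1.126e+04 Ω = 1.127e+04∠-87.6° Ω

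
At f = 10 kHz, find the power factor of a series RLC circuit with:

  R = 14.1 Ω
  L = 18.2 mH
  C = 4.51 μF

Step 1 — Angular frequency: ω = 2π·f = 2π·1e+04 = 6.283e+04 rad/s.
Step 2 — Component impedances:
  R: Z = R = 14.1 Ω
  L: Z = jωL = j·6.283e+04·0.0182 = 0 + j1144 Ω
  C: Z = 1/(jωC) = -j/(ω·C) = 0 - j3.529 Ω
Step 3 — Series combination: Z_total = R + L + C = 14.1 + j1140 Ω = 1140∠89.3° Ω.
Step 4 — Power factor: PF = cos(φ) = Re(Z)/|Z| = 14.1/1140 = 0.01237.
Step 5 — Type: Im(Z) = 1140 ⇒ lagging (phase φ = 89.3°).

PF = 0.01237 (lagging, φ = 89.3°)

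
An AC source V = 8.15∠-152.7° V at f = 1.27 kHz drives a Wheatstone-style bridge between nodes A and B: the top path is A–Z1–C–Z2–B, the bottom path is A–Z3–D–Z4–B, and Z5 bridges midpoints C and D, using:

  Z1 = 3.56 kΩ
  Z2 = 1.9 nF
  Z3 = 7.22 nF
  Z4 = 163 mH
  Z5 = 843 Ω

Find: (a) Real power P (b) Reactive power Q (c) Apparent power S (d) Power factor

Step 1 — Angular frequency: ω = 2π·f = 2π·1270 = 7980 rad/s.
Step 2 — Component impedances:
  Z1: Z = R = 3560 Ω
  Z2: Z = 1/(jωC) = -j/(ω·C) = 0 - j6.596e+04 Ω
  Z3: Z = 1/(jωC) = -j/(ω·C) = 0 - j1.736e+04 Ω
  Z4: Z = jωL = j·7980·0.163 = 0 + j1301 Ω
  Z5: Z = R = 843 Ω
Step 3 — Bridge requires nodal analysis (the Z5 bridge couples midpoints C and D, so the two paths cannot be reduced to a simple series/parallel combination). Setting node B to ground and injecting 1 A at node A, the 3-node admittance system at A, C, D solves to V_A = Z_AB = 4164 + j259.9 Ω = 4172∠3.6° Ω.
Step 4 — Source phasor: V = 8.15∠-152.7° V = -7.242 - j3.738 V.
Step 5 — Current: I = V / Z = -0.001788 - j0.0007861 A = 0.001954∠-156.3° A.
Step 6 — Complex power: S = V·I* = 0.01589 + j0.000992 VA.
Step 7 — Real power: P = Re(S) = 0.01589 W.
Step 8 — Reactive power: Q = Im(S) = 0.000992 VAR.
Step 9 — Apparent power: |S| = 0.01592 VA.
Step 10 — Power factor: PF = P/|S| = 0.9981 (lagging).

(a) P = 0.01589 W  (b) Q = 0.000992 VAR  (c) S = 0.01592 VA  (d) PF = 0.9981 (lagging)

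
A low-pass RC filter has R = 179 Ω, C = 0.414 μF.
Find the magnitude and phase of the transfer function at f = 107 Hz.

Step 1 — Angular frequency: ω = 2π·107 = 672.3 rad/s.
Step 2 — Transfer function: H(jω) = 1/(1 + jωRC).
Step 3 — Denominator: 1 + jωRC = 1 + j·672.3·179·4.14e-07 = 1 + j0.04982.
Step 4 — H = 0.9975 - j0.0497.
Step 5 — Magnitude: |H| = 0.9988 (-0.0 dB); phase: φ = -2.9°.

|H| = 0.9988 (-0.0 dB), φ = -2.9°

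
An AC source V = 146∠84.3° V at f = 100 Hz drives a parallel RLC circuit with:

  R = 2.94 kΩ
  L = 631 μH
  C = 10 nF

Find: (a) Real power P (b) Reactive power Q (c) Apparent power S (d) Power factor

Step 1 — Angular frequency: ω = 2π·f = 2π·100 = 628.3 rad/s.
Step 2 — Component impedances:
  R: Z = R = 2940 Ω
  L: Z = jωL = j·628.3·0.000631 = 0 + j0.3965 Ω
  C: Z = 1/(jωC) = -j/(ω·C) = 0 - j1.592e+05 Ω
Step 3 — Parallel combination: 1/Z_total = 1/R + 1/L + 1/C; Z_total = 5.347e-05 + j0.3965 Ω = 0.3965∠90.0° Ω.
Step 4 — Source phasor: V = 146∠84.3° V = 14.5 + j145.3 V.
Step 5 — Current: I = V / Z = 366.4 - j36.53 A = 368.2∠-5.7° A.
Step 6 — Complex power: S = V·I* = 7.25 + j5.376e+04 VA.
Step 7 — Real power: P = Re(S) = 7.25 W.
Step 8 — Reactive power: Q = Im(S) = 5.376e+04 VAR.
Step 9 — Apparent power: |S| = 5.376e+04 VA.
Step 10 — Power factor: PF = P/|S| = 0.0001349 (lagging).

(a) P = 7.25 W  (b) Q = 5.376e+04 VAR  (c) S = 5.376e+04 VA  (d) PF = 0.0001349 (lagging)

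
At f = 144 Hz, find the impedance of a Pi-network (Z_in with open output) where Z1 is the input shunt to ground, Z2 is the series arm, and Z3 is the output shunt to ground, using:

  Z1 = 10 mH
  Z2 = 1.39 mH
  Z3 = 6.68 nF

Step 1 — Angular frequency: ω = 2π·f = 2π·144 = 904.8 rad/s.
Step 2 — Component impedances:
  Z1: Z = jωL = j·904.8·0.01 = 0 + j9.048 Ω
  Z2: Z = jωL = j·904.8·0.00139 = 0 + j1.258 Ω
  Z3: Z = 1/(jωC) = -j/(ω·C) = 0 - j1.655e+05 Ω
Step 3 — With open output, the series arm Z2 and the output shunt Z3 appear in series to ground: Z2 + Z3 = 0 - j1.655e+05 Ω.
Step 4 — Parallel with input shunt Z1: Z_in = Z1 || (Z2 + Z3) = 0 + j9.048 Ω = 9.048∠90.0° Ω.

Z = 0 + j9.048 Ω = 9.048∠90.0° Ω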